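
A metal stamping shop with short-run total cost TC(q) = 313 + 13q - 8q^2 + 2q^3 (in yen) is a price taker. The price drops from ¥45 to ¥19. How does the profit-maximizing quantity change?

MC = 13 - 16q + 6q^2; the shutdown threshold is min AVC = ¥5 (at q = 2).
At P = ¥45 ≥ min AVC, set P = MC on the rising branch: q = 4.
At P = ¥19 ≥ min AVC, set P = MC: q = 3. The firm stays open but cuts output.

Output falls from 4 to 3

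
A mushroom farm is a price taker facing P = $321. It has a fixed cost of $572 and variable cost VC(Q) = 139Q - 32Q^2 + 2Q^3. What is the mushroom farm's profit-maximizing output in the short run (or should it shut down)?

Produce at Q = 13

Strip out fixed cost: VC = 139Q - 32Q^2 + 2Q^3. Then AVC = 139 - 32Q + 2Q^2 and MC = 139 - 64Q + 6Q^2.
The AVC parabola has its vertex at Q = 32/4 = 8, where AVC = 139 - 32·8 + 2·8^2 = $11.
P = $321 exceeds min AVC = $11, so the firm stays open.
P = MC gives -182 - 64Q + 6Q^2 = 0, with roots -7/3 and 13. Take the larger (rising MC): Q* = 13.
Check: AVC at Q = 13 is $61 ≤ P, so revenue covers variable cost.
Profit = P·Q − TC = 321·13 − 1365 = $2808.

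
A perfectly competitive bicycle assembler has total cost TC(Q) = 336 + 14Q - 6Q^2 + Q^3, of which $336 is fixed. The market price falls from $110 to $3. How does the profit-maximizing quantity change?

MC = 14 - 12Q + 3Q^2; the shutdown threshold is min AVC = $5 (at Q = 3).
With P = $110 above the shutdown price, P = MC gives Q = 8.
At P = $3 < min AVC = $5, price no longer covers variable cost at any output, so the firm shuts down: Q = 0.

Output falls from 8 to 0 (the firm shuts down)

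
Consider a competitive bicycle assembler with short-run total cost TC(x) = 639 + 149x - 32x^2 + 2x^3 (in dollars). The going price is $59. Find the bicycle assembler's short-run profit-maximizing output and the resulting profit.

Profit = -$315 at x = 9

AVC = 149 - 32x + 2x^2 has its minimum $21 at x = 8; price $59 clears that bar, so the firm operates.
MC = 149 - 64x + 6x^2. Setting P = MC and taking the root on the rising branch gives x* = 9.
TR = 59·9 = 531. TC = 639 + 207 = 846. Profit = 531 − 846 = -$315.
By producing, the firm covers all variable cost plus $324 of fixed cost; shutting down would lose the full $639.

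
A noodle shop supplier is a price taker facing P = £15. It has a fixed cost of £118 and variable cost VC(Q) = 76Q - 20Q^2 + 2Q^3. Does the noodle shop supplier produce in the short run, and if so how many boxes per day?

From TC, MC = TC'(Q) = 76 - 40Q + 6Q^2 and AVC = VC/Q = 76 - 20Q + 2Q^2.
AVC is minimized where dAVC/dQ = -20 + 4Q = 0, at Q = 5; min AVC = 76 - 20·5 + 2·5^2 = £26.
Since P = £15 < min AVC = £26, price fails to cover variable cost at any output.
Best response: produce nothing and absorb the £118 fixed cost.

Shut down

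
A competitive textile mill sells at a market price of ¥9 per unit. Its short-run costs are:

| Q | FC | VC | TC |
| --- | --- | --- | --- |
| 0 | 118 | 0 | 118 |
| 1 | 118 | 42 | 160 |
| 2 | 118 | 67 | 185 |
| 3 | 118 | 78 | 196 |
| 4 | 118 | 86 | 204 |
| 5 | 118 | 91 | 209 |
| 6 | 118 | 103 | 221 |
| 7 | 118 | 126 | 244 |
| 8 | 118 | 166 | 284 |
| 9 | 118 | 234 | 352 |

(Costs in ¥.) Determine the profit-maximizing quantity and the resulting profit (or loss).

Compute π = P·Q − TC at each output: Q=0: -118; Q=1: -151; Q=2: -167; Q=3: -169; Q=4: -168; Q=5: -164; Q=6: -167; Q=7: -181; Q=8: -212; Q=9: -271.
Profit is highest at Q = 0. Equivalently, the lowest AVC in the table is 103/6 ≈ ¥17.17 at Q = 6, and P = ¥9 falls below it — price never covers variable cost, so the firm shuts down and loses only its fixed cost.

Q = 0 (shut down); profit = -¥118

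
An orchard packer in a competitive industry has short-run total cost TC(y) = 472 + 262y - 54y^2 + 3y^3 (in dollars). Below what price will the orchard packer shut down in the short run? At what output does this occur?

The shutdown price is the minimum of AVC. VC = 262y - 54y^2 + 3y^3, so AVC = 262 - 54y + 3y^2.
dAVC/dy = -54 + 6y = 0 gives y = 9. min AVC = 262 - 54·9 + 3·9^2 = 19.
So the shutdown price is $19.

$19 per unit, at y = 9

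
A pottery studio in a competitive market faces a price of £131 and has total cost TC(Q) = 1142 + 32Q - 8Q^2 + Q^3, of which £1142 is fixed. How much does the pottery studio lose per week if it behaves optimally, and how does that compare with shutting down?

Profit = -£332 at Q = 9

AVC = 32 - 8Q + Q^2; min AVC = £16 at Q = 4. Since P = £131 ≥ min AVC, the firm produces.
With MC = 32 - 16Q + 3Q^2, P = MC on the upward-sloping part at Q* = 9.
TR = 131·9 = 1179. TC = 1142 + 369 = 1511. Profit = 1179 − 1511 = -£332.
That loss of £332 beats the £1142 the firm would lose by shutting down; producing recovers £810 of fixed cost.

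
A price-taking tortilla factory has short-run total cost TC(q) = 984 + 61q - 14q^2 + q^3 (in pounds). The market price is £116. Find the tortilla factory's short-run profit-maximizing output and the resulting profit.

AVC = 61 - 14q + q^2; min AVC = £12 at q = 7. Since P = £116 ≥ min AVC, the firm produces.
MC = 61 - 28q + 3q^2. Setting P = MC and taking the root on the rising branch gives q* = 11.
TR = 116·11 = 1276. TC = 984 + 308 = 1292. Profit = 1276 − 1292 = -£16.
By producing, the firm covers all variable cost plus £968 of fixed cost; shutting down would lose the full £984.

Profit = -£16 at q = 11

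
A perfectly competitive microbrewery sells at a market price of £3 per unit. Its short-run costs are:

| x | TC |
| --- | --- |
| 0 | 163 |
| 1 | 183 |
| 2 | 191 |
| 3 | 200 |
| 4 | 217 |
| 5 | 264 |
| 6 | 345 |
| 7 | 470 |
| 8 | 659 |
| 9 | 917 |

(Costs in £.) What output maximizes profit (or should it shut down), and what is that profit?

Compute π = P·x − TC at each output: x=0: -163; x=1: -180; x=2: -185; x=3: -191; x=4: -205; x=5: -249; x=6: -327; x=7: -449; x=8: -635; x=9: -890.
Profit is highest at x = 0. Equivalently, the lowest AVC in the table is 37/3 ≈ £12.33 at x = 3, and P = £3 falls below it — price never covers variable cost, so the firm shuts down and loses only its fixed cost.

x = 0 (shut down); profit = -£163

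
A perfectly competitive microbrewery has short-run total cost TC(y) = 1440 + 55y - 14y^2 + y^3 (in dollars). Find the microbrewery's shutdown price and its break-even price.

Shutdown price = $6; break-even price = $151

AVC = 55 - 14y + y^2; minimized at y = 7, giving min AVC = $6. That is the shutdown price.
ATC = 1440/y + 55 - 14y + y^2. Setting dATC/dy = −1440/y^2 − 14 + 2y = 0 gives y = 12 (since 2·12^3 − 14·12^2 = 1440).
min ATC = 1440/12 + 55 − 14·12 + 12^2 = $151. That is the break-even price.
Between these two prices the firm operates at a loss; above $151 it earns a profit.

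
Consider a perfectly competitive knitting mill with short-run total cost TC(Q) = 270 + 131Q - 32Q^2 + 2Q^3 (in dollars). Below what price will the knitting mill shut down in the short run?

$3 per unit

The shutdown price is the minimum of AVC. VC = 131Q - 32Q^2 + 2Q^3, so AVC = 131 - 32Q + 2Q^2.
dAVC/dQ = -32 + 4Q = 0 gives Q = 8. min AVC = 131 - 32·8 + 2·8^2 = 3.
So the shutdown price is $3.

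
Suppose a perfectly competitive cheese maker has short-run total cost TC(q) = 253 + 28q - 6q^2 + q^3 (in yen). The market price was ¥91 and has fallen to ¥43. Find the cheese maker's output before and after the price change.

MC = 28 - 12q + 3q^2; the shutdown threshold is min AVC = ¥19 (at q = 3).
With P = ¥91 above the shutdown price, P = MC gives q = 7.
At P = ¥43 ≥ min AVC, set P = MC: q = 5. The firm stays open but cuts output.

Output falls from 7 to 5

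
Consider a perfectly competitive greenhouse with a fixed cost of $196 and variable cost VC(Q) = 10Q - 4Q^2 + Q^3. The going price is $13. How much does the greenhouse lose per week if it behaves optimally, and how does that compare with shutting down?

AVC = 10 - 4Q + Q^2; min AVC = $6 at Q = 2. Since P = $13 ≥ min AVC, the firm produces.
MC = 10 - 8Q + 3Q^2. Setting P = MC and taking the root on the rising branch gives Q* = 3.
TR = 13·3 = 39. TC = 196 + 21 = 217. Profit = 39 − 217 = -$178.
Shutting down would mean losing the fixed cost of $196, so operating at a loss of $178 is better by $18.

Profit = -$178 at Q = 3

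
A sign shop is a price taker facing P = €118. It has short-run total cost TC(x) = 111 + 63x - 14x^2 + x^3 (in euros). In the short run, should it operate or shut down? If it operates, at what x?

Produce at x = 11

From TC, MC = TC'(x) = 63 - 28x + 3x^2 and AVC = VC/x = 63 - 14x + x^2.
The AVC parabola has its vertex at x = 14/2 = 7, where AVC = 63 - 14·7 + 7^2 = €14.
Since P = €118 ≥ min AVC = €14, price covers variable cost and the firm should produce.
Solving P = MC: -55 - 28x + 3x^2 = 0 ⇒ x = -5/3 or 11. On the upward-sloping branch, x* = 11.
Check: AVC at x = 11 is €30 ≤ P, so revenue covers variable cost.
Profit = P·x − TC = 118·11 − 441 = €857.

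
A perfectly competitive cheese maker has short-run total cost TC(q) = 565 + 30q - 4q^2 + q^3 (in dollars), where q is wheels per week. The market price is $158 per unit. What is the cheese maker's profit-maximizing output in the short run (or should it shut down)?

From TC, MC = TC'(q) = 30 - 8q + 3q^2 and AVC = VC/q = 30 - 4q + q^2.
The AVC parabola has its vertex at q = 4/2 = 2, where AVC = 30 - 4·2 + 2^2 = $26.
Because $158 ≥ $26, revenue can cover variable cost; the firm operates.
Set P = MC: 158 = 30 - 8q + 3q^2 → -128 - 8q + 3q^2 = 0. The roots are q = -16/3 and q = 8; the profit-maximizing output is on the rising part of MC, so q* = 8.
Check: AVC at q = 8 is $62 ≤ P, so revenue covers variable cost.
Profit = P·q − TC = 158·8 − 1061 = $203.

Produce at q = 8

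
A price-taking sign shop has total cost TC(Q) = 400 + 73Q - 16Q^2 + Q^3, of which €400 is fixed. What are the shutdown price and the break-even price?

Shutdown price = €9; break-even price = €53

Shutdown price = min AVC. AVC = 73 - 16Q + Q^2, with vertex at Q = 8 and minimum €9.
ATC = 400/Q + 73 - 16Q + Q^2. Setting dATC/dQ = −400/Q^2 − 16 + 2Q = 0 gives Q = 10 (since 2·10^3 − 16·10^2 = 400).
min ATC = 400/10 + 73 − 16·10 + 10^2 = €53. That is the break-even price.
Between these two prices the firm operates at a loss; above €53 it earns a profit.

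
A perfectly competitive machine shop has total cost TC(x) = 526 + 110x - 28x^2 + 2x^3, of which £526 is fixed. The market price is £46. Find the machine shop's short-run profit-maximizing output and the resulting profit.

AVC = 110 - 28x + 2x^2; min AVC = £12 at x = 7. Since P = £46 ≥ min AVC, the firm produces.
MC = 110 - 56x + 6x^2. Setting P = MC and taking the root on the rising branch gives x* = 8.
TR = 46·8 = 368. TC = 526 + 112 = 638. Profit = 368 − 638 = -£270.
Shutting down would mean losing the fixed cost of £526, so operating at a loss of £270 is better by £256.

Profit = -£270 at x = 8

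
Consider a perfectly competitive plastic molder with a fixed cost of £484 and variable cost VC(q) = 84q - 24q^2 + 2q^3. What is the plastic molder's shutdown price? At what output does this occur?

£12 per unit, at q = 6

Short-run supply begins at min AVC. From VC = 84q - 24q^2 + 2q^3, AVC = 84 - 24q + 2q^2.
dAVC/dq = -24 + 4q = 0 gives q = 6. min AVC = 84 - 24·6 + 2·6^2 = 12.
So the shutdown price is £12.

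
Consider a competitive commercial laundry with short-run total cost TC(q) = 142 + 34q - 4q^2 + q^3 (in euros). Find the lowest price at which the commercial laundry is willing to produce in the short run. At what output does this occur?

Short-run supply begins at min AVC. From VC = 34q - 4q^2 + q^3, AVC = 34 - 4q + q^2.
At the minimum of AVC, MC = AVC. MC = 34 - 8q + 3q^2; setting MC = AVC gives 2q^2 - 4q = 0, so q = 2. min AVC = 30.
For P < €30 the firm produces nothing.

€30 per unit, at q = 2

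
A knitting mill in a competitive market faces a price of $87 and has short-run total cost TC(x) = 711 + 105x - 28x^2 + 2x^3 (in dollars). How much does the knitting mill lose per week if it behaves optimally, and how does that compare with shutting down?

AVC = 105 - 28x + 2x^2 has its minimum $7 at x = 7; price $87 clears that bar, so the firm operates.
MC = 105 - 56x + 6x^2. Setting P = MC and taking the root on the rising branch gives x* = 9.
TR = 87·9 = 783. TC = 711 + 135 = 846. Profit = 783 − 846 = -$63.
By producing, the firm covers all variable cost plus $648 of fixed cost; shutting down would lose the full $711.

Profit = -$63 at x = 9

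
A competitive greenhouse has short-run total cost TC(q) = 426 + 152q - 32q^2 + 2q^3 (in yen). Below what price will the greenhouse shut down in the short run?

The firm shuts down when price falls below the minimum of average variable cost. AVC = VC/q = 152 - 32q + 2q^2.
At the minimum of AVC, MC = AVC. MC = 152 - 64q + 6q^2; setting MC = AVC gives 4q^2 - 32q = 0, so q = 8. min AVC = 24.
So the shutdown price is ¥24.

¥24 per unit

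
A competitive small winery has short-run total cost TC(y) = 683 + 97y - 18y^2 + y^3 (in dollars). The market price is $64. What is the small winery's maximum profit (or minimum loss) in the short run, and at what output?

AVC = 97 - 18y + y^2; min AVC = $16 at y = 9. Since P = $64 ≥ min AVC, the firm produces.
MC = 97 - 36y + 3y^2. Setting P = MC and taking the root on the rising branch gives y* = 11.
TR = 64·11 = 704. TC = 683 + 220 = 903. Profit = 704 − 903 = -$199.
That loss of $199 beats the $683 the firm would lose by shutting down; producing recovers $484 of fixed cost.

Profit = -$199 at y = 11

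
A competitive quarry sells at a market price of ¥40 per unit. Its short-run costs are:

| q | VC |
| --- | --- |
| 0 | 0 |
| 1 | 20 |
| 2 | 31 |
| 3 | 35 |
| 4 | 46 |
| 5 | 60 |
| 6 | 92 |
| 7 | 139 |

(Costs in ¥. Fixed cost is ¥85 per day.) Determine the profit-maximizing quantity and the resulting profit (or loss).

Tabulate TR − TC: q=0: -85; q=1: -65; q=2: -36; q=3: 0; q=4: 29; q=5: 55; q=6: 63; q=7: 56.
Profit is maximized at q = 6. AVC there is 92/6 = ¥15.33 ≤ P, so producing beats shutting down (which would give -¥85).

q = 6; profit = ¥63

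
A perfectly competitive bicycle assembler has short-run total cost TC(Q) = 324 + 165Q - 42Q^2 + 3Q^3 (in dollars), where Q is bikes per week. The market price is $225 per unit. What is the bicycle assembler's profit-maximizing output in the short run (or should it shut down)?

Variable cost is VC = 165Q - 42Q^2 + 3Q^3, so AVC = VC/Q = 165 - 42Q + 3Q^2 and MC = dTC/dQ = 165 - 84Q + 9Q^2.
The AVC parabola has its vertex at Q = 42/6 = 7, where AVC = 165 - 42·7 + 3·7^2 = $18.
Because $225 ≥ $18, revenue can cover variable cost; the firm operates.
Solving P = MC: -60 - 84Q + 9Q^2 = 0 ⇒ Q = -2/3 or 10. On the upward-sloping branch, Q* = 10.
Check: AVC at Q = 10 is $45 ≤ P, so revenue covers variable cost.
Profit = P·Q − TC = 225·10 − 774 = $1476.

Produce at Q = 10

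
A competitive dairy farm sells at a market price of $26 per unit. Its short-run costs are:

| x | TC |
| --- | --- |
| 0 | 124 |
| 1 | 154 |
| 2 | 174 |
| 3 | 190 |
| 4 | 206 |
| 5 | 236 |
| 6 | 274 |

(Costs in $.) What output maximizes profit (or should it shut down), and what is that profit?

Compute π = P·x − TC at each output: x=0: -124; x=1: -128; x=2: -122; x=3: -112; x=4: -102; x=5: -106; x=6: -118.
Profit is maximized at x = 4. AVC there is 82/4 = $20.50 ≤ P, so producing beats shutting down (which would give -$124).

x = 4; profit = -$102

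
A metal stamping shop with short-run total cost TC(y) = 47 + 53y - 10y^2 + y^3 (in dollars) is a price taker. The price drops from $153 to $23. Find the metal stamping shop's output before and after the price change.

Output falls from 10 to 0 (the firm shuts down)

MC = 53 - 20y + 3y^2; the shutdown threshold is min AVC = $28 (at y = 5).
At P = $153 ≥ min AVC, set P = MC on the rising branch: y = 10.
At P = $23 < min AVC = $28, price no longer covers variable cost at any output, so the firm shuts down: y = 0.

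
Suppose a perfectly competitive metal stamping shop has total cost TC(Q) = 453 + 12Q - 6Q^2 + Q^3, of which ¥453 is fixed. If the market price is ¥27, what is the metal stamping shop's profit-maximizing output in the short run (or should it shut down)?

Produce at Q = 5

Strip out fixed cost: VC = 12Q - 6Q^2 + Q^3. Then AVC = 12 - 6Q + Q^2 and MC = 12 - 12Q + 3Q^2.
AVC is minimized where dAVC/dQ = -6 + 2Q = 0, at Q = 3; min AVC = 12 - 6·3 + 3^2 = ¥3.
Since P = ¥27 ≥ min AVC = ¥3, price covers variable cost and the firm should produce.
Solving P = MC: -15 - 12Q + 3Q^2 = 0 ⇒ Q = -1 or 5. On the upward-sloping branch, Q* = 5.
Check: AVC at Q = 5 is ¥7 ≤ P, so revenue covers variable cost.
Profit = P·Q − TC = 27·5 − 488 = -¥353, a loss, but smaller than the ¥453 fixed cost the firm would lose by shutting down.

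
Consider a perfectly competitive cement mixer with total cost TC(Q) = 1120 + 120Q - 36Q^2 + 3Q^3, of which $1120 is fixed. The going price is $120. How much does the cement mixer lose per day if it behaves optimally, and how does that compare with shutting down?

AVC = 120 - 36Q + 3Q^2; min AVC = $12 at Q = 6. Since P = $120 ≥ min AVC, the firm produces.
MC = 120 - 72Q + 9Q^2. Setting P = MC and taking the root on the rising branch gives Q* = 8.
TR = 120·8 = 960. TC = 1120 + 192 = 1312. Profit = 960 − 1312 = -$352.
That loss of $352 beats the $1120 the firm would lose by shutting down; producing recovers $768 of fixed cost.

Profit = -$352 at Q = 8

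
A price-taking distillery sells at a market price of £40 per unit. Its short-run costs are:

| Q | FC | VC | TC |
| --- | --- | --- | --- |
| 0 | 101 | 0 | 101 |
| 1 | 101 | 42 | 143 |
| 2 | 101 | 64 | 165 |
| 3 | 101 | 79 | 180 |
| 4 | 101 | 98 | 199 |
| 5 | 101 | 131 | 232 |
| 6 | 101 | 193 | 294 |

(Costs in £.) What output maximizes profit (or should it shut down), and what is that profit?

Q = 5; profit = -£32

Compute π = P·Q − TC at each output: Q=0: -101; Q=1: -103; Q=2: -85; Q=3: -60; Q=4: -39; Q=5: -32; Q=6: -54.
Profit is maximized at Q = 5. AVC there is 131/5 = £26.20 ≤ P, so producing beats shutting down (which would give -£101).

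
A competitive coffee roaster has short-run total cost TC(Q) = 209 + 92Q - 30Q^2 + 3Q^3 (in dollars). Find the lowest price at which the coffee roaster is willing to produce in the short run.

The shutdown price is the minimum of AVC. VC = 92Q - 30Q^2 + 3Q^3, so AVC = 92 - 30Q + 3Q^2.
At the minimum of AVC, MC = AVC. MC = 92 - 60Q + 9Q^2; setting MC = AVC gives 6Q^2 - 30Q = 0, so Q = 5. min AVC = 17.
The firm shuts down for any P below $17.

$17 per unit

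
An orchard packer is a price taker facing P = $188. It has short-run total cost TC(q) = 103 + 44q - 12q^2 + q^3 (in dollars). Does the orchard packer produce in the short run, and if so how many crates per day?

Produce at q = 12

Strip out fixed cost: VC = 44q - 12q^2 + q^3. Then AVC = 44 - 12q + q^2 and MC = 44 - 24q + 3q^2.
AVC is minimized where dAVC/dq = -12 + 2q = 0, at q = 6; min AVC = 44 - 12·6 + 6^2 = $8.
Since P = $188 ≥ min AVC = $8, price covers variable cost and the firm should produce.
Solving P = MC: -144 - 24q + 3q^2 = 0 ⇒ q = -4 or 12. On the upward-sloping branch, q* = 12.
Check: AVC at q = 12 is $44 ≤ P, so revenue covers variable cost.
Profit = P·q − TC = 188·12 − 631 = $1625.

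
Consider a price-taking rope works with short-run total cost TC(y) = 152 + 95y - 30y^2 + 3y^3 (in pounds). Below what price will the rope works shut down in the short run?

The firm shuts down when price falls below the minimum of average variable cost. AVC = VC/y = 95 - 30y + 3y^2.
dAVC/dy = -30 + 6y = 0 gives y = 5. min AVC = 95 - 30·5 + 3·5^2 = 20.
The firm shuts down for any P below £20.

£20 per unit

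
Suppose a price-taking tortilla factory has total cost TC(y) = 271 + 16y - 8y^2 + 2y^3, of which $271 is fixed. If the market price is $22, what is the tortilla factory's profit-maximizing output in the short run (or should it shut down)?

From TC, MC = TC'(y) = 16 - 16y + 6y^2 and AVC = VC/y = 16 - 8y + 2y^2.
AVC hits its minimum where MC = AVC, at y = 2, giving min AVC = 16 - 8·2 + 2·2^2 = $8.
Because $22 ≥ $8, revenue can cover variable cost; the firm operates.
Set P = MC: 22 = 16 - 16y + 6y^2 → -6 - 16y + 6y^2 = 0. The roots are y = -1/3 and y = 3; the profit-maximizing output is on the rising part of MC, so y* = 3.
Check: AVC at y = 3 is $10 ≤ P, so revenue covers variable cost.
Profit = P·y − TC = 22·3 − 301 = -$235, a loss, but smaller than the $271 fixed cost the firm would lose by shutting down.

Produce at y = 3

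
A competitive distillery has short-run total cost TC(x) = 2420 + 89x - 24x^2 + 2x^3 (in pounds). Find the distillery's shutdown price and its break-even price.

Shutdown price = £17; break-even price = £287

AVC = 89 - 24x + 2x^2; minimized at x = 6, giving min AVC = £17. That is the shutdown price.
ATC = 2420/x + 89 - 24x + 2x^2. Setting dATC/dx = −2420/x^2 − 24 + 4x = 0 gives x = 11 (since 4·11^3 − 24·11^2 = 2420).
min ATC = 2420/11 + 89 − 24·11 + 2·11^2 = £287. That is the break-even price.
For £17 ≤ P < £287 the firm produces at a loss; below £17 it shuts down.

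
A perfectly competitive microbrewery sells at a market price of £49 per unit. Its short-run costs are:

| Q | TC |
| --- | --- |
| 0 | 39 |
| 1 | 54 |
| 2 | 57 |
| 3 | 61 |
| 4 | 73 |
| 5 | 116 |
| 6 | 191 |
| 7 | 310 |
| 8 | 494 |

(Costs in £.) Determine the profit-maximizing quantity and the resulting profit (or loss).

Q = 5; profit = £129

Compute π = P·Q − TC at each output: Q=0: -39; Q=1: -5; Q=2: 41; Q=3: 86; Q=4: 123; Q=5: 129; Q=6: 103; Q=7: 33; Q=8: -102.
Profit is maximized at Q = 5. AVC there is 77/5 = £15.40 ≤ P, so producing beats shutting down (which would give -£39).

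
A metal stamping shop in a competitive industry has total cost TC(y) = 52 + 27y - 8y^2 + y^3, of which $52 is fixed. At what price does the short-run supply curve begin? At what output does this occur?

$11 per unit, at y = 4

The shutdown price is the minimum of AVC. VC = 27y - 8y^2 + y^3, so AVC = 27 - 8y + y^2.
At the minimum of AVC, MC = AVC. MC = 27 - 16y + 3y^2; setting MC = AVC gives 2y^2 - 8y = 0, so y = 4. min AVC = 11.
For P < $11 the firm produces nothing.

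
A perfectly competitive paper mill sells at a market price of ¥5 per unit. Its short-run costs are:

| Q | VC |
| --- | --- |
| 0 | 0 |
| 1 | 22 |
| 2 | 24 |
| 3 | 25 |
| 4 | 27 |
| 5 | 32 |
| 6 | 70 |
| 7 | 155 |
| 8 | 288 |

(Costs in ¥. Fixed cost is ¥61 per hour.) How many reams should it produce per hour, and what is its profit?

Q = 0 (shut down); profit = -¥61

Profit at each row (π = 5Q − TC): Q=0: -61; Q=1: -78; Q=2: -75; Q=3: -71; Q=4: -68; Q=5: -68; Q=6: -101; Q=7: -181; Q=8: -309.
Profit is highest at Q = 0. Equivalently, the lowest AVC in the table is 32/5 ≈ ¥6.40 at Q = 5, and P = ¥5 falls below it — price never covers variable cost, so the firm shuts down and loses only its fixed cost.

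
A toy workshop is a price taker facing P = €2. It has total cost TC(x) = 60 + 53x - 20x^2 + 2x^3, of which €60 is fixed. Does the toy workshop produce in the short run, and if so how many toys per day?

From TC, MC = TC'(x) = 53 - 40x + 6x^2 and AVC = VC/x = 53 - 20x + 2x^2.
AVC hits its minimum where MC = AVC, at x = 5, giving min AVC = 53 - 20·5 + 2·5^2 = €3.
With P < min AVC (€2 < €3), every unit sold adds to the loss.
Best response: produce nothing and absorb the €60 fixed cost.

Shut down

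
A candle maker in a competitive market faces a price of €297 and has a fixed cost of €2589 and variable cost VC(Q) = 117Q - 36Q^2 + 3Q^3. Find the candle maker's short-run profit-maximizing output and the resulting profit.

Profit = -€189 at Q = 10

AVC = 117 - 36Q + 3Q^2 has its minimum €9 at Q = 6; price €297 clears that bar, so the firm operates.
MC = 117 - 72Q + 9Q^2. Setting P = MC and taking the root on the rising branch gives Q* = 10.
TR = 297·10 = 2970. TC = 2589 + 570 = 3159. Profit = 2970 − 3159 = -€189.
By producing, the firm covers all variable cost plus €2400 of fixed cost; shutting down would lose the full €2589.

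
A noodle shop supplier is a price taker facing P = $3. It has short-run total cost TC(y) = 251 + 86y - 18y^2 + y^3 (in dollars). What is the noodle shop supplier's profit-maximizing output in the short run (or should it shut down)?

From TC, MC = TC'(y) = 86 - 36y + 3y^2 and AVC = VC/y = 86 - 18y + y^2.
AVC is minimized where dAVC/dy = -18 + 2y = 0, at y = 9; min AVC = 86 - 18·9 + 9^2 = $5.
With P < min AVC ($3 < $5), every unit sold adds to the loss.
Shutting down limits the loss to fixed cost, $251.

Shut down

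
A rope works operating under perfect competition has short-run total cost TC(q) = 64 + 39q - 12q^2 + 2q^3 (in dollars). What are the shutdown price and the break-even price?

Shutdown price = $21; break-even price = $39

Shutdown price = min AVC. AVC = 39 - 12q + 2q^2, with vertex at q = 3 and minimum $21.
ATC = 64/q + 39 - 12q + 2q^2. Setting dATC/dq = −64/q^2 − 12 + 4q = 0 gives q = 4 (since 4·4^3 − 12·4^2 = 64).
min ATC = 64/4 + 39 − 12·4 + 2·4^2 = $39. That is the break-even price.
Between these two prices the firm operates at a loss; above $39 it earns a profit.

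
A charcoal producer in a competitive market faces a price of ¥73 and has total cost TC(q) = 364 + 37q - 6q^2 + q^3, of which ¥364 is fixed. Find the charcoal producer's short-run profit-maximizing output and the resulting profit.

AVC = 37 - 6q + q^2; min AVC = ¥28 at q = 3. Since P = ¥73 ≥ min AVC, the firm produces.
With MC = 37 - 12q + 3q^2, P = MC on the upward-sloping part at q* = 6.
TR = 73·6 = 438. TC = 364 + 222 = 586. Profit = 438 − 586 = -¥148.
That loss of ¥148 beats the ¥364 the firm would lose by shutting down; producing recovers ¥216 of fixed cost.

Profit = -¥148 at q = 6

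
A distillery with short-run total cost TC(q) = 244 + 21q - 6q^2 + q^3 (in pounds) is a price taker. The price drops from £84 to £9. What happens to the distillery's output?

MC = 21 - 12q + 3q^2; the shutdown threshold is min AVC = £12 (at q = 3).
With P = £84 above the shutdown price, P = MC gives q = 7.
At P = £9 < min AVC = £12, price no longer covers variable cost at any output, so the firm shuts down: q = 0.

Output falls from 7 to 0 (the firm shuts down)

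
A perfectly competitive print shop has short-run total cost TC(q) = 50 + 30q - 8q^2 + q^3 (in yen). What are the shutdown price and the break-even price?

Shutdown price = ¥14; break-even price = ¥25

AVC = 30 - 8q + q^2; minimized at q = 4, giving min AVC = ¥14. That is the shutdown price.
ATC = 50/q + 30 - 8q + q^2. Setting dATC/dq = −50/q^2 − 8 + 2q = 0 gives q = 5 (since 2·5^3 − 8·5^2 = 50).
min ATC = 50/5 + 30 − 8·5 + 5^2 = ¥25. That is the break-even price.
For ¥14 ≤ P < ¥25 the firm produces at a loss; below ¥14 it shuts down.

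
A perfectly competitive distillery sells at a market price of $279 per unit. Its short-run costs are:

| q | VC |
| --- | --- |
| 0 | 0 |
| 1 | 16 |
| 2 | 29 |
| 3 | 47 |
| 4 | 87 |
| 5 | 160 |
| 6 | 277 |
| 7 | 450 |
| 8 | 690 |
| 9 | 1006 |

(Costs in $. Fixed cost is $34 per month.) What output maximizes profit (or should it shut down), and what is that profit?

Profit at each row (π = 279q − TC): q=0: -34; q=1: 229; q=2: 495; q=3: 756; q=4: 995; q=5: 1201; q=6: 1363; q=7: 1469; q=8: 1508; q=9: 1471.
Profit is maximized at q = 8. AVC there is 690/8 = $86.25 ≤ P, so producing beats shutting down (which would give -$34).

q = 8; profit = $1508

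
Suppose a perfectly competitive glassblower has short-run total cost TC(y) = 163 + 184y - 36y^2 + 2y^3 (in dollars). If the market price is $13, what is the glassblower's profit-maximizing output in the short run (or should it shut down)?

From TC, MC = TC'(y) = 184 - 72y + 6y^2 and AVC = VC/y = 184 - 36y + 2y^2.
AVC hits its minimum where MC = AVC, at y = 9, giving min AVC = 184 - 36·9 + 2·9^2 = $22.
With P < min AVC ($13 < $22), every unit sold adds to the loss.
Shutting down limits the loss to fixed cost, $163.

Shut down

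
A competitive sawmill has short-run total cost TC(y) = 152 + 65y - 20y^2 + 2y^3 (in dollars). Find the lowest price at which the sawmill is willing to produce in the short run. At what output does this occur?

The shutdown price is the minimum of AVC. VC = 65y - 20y^2 + 2y^3, so AVC = 65 - 20y + 2y^2.
dAVC/dy = -20 + 4y = 0 gives y = 5. min AVC = 65 - 20·5 + 2·5^2 = 15.
The firm shuts down for any P below $15.

$15 per unit, at y = 5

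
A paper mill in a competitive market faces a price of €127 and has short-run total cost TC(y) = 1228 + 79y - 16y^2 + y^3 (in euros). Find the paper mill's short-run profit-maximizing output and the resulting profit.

Profit = -€76 at y = 12

AVC = 79 - 16y + y^2; min AVC = €15 at y = 8. Since P = €127 ≥ min AVC, the firm produces.
With MC = 79 - 32y + 3y^2, P = MC on the upward-sloping part at y* = 12.
TR = 127·12 = 1524. TC = 1228 + 372 = 1600. Profit = 1524 − 1600 = -€76.
By producing, the firm covers all variable cost plus €1152 of fixed cost; shutting down would lose the full €1228.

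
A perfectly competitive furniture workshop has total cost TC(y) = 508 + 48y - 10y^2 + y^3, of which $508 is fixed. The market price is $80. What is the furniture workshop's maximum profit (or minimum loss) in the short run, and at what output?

AVC = 48 - 10y + y^2; min AVC = $23 at y = 5. Since P = $80 ≥ min AVC, the firm produces.
With MC = 48 - 20y + 3y^2, P = MC on the upward-sloping part at y* = 8.
TR = 80·8 = 640. TC = 508 + 256 = 764. Profit = 640 − 764 = -$124.
That loss of $124 beats the $508 the firm would lose by shutting down; producing recovers $384 of fixed cost.

Profit = -$124 at y = 8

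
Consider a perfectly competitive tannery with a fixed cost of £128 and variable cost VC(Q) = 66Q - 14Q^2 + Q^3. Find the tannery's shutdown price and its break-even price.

Shutdown price = £17; break-even price = £34

Shutdown price = min AVC. AVC = 66 - 14Q + Q^2, with vertex at Q = 7 and minimum £17.
ATC = 128/Q + 66 - 14Q + Q^2. Setting dATC/dQ = −128/Q^2 − 14 + 2Q = 0 gives Q = 8 (since 2·8^3 − 14·8^2 = 128).
min ATC = 128/8 + 66 − 14·8 + 8^2 = £34. That is the break-even price.
For £17 ≤ P < £34 the firm produces at a loss; below £17 it shuts down.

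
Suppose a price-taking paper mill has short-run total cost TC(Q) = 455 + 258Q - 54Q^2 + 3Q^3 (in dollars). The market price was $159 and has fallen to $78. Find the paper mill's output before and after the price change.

Output falls from 11 to 10

AVC = 258 - 54Q + 3Q^2, minimized at Q = 9 where min AVC = $15. MC = 258 - 108Q + 9Q^2.
With P = $159 above the shutdown price, P = MC gives Q = 11.
At P = $78 ≥ min AVC, set P = MC: Q = 10. The firm stays open but cuts output.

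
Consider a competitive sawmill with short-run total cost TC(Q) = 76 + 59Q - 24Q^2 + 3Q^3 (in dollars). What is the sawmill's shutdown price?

Short-run supply begins at min AVC. From VC = 59Q - 24Q^2 + 3Q^3, AVC = 59 - 24Q + 3Q^2.
dAVC/dQ = -24 + 6Q = 0 gives Q = 4. min AVC = 59 - 24·4 + 3·4^2 = 11.
For P < $11 the firm produces nothing.

$11 per unit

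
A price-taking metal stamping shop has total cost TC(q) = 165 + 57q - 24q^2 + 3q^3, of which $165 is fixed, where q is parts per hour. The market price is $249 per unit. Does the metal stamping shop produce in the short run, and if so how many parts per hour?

Produce at q = 8

From TC, MC = TC'(q) = 57 - 48q + 9q^2 and AVC = VC/q = 57 - 24q + 3q^2.
The AVC parabola has its vertex at q = 24/6 = 4, where AVC = 57 - 24·4 + 3·4^2 = $9.
P = $249 exceeds min AVC = $9, so the firm stays open.
Set P = MC: 249 = 57 - 48q + 9q^2 → -192 - 48q + 9q^2 = 0. The roots are q = -8/3 and q = 8; the profit-maximizing output is on the rising part of MC, so q* = 8.
Check: AVC at q = 8 is $57 ≤ P, so revenue covers variable cost.
Profit = P·q − TC = 249·8 − 621 = $1371.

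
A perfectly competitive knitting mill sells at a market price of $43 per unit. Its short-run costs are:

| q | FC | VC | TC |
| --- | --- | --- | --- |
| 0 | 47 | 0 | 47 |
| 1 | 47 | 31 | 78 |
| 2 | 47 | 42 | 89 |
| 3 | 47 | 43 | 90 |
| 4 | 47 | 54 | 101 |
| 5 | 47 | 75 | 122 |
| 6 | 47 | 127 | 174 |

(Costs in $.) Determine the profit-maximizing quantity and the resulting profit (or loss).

q = 5; profit = $93

Profit at each row (π = 43q − TC): q=0: -47; q=1: -35; q=2: -3; q=3: 39; q=4: 71; q=5: 93; q=6: 84.
Profit is maximized at q = 5. AVC there is 75/5 = $15 ≤ P, so producing beats shutting down (which would give -$47).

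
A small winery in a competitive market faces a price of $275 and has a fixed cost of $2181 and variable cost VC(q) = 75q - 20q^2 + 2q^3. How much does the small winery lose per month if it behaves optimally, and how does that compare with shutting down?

Profit = -$181 at q = 10

AVC = 75 - 20q + 2q^2; min AVC = $25 at q = 5. Since P = $275 ≥ min AVC, the firm produces.
MC = 75 - 40q + 6q^2. Setting P = MC and taking the root on the rising branch gives q* = 10.
TR = 275·10 = 2750. TC = 2181 + 750 = 2931. Profit = 2750 − 2931 = -$181.
By producing, the firm covers all variable cost plus $2000 of fixed cost; shutting down would lose the full $2181.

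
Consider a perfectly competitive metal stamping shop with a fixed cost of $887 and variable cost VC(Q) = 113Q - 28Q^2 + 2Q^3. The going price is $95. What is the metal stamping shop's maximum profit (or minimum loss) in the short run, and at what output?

Profit = -$239 at Q = 9

AVC = 113 - 28Q + 2Q^2; min AVC = $15 at Q = 7. Since P = $95 ≥ min AVC, the firm produces.
MC = 113 - 56Q + 6Q^2. Setting P = MC and taking the root on the rising branch gives Q* = 9.
TR = 95·9 = 855. TC = 887 + 207 = 1094. Profit = 855 − 1094 = -$239.
Shutting down would mean losing the fixed cost of $887, so operating at a loss of $239 is better by $648.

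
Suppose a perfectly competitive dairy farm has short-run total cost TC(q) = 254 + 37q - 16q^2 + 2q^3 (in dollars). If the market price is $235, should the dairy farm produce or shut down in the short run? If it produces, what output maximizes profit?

Produce at q = 9

Variable cost is VC = 37q - 16q^2 + 2q^3, so AVC = VC/q = 37 - 16q + 2q^2 and MC = dTC/dq = 37 - 32q + 6q^2.
AVC hits its minimum where MC = AVC, at q = 4, giving min AVC = 37 - 16·4 + 2·4^2 = $5.
Because $235 ≥ $5, revenue can cover variable cost; the firm operates.
Set P = MC: 235 = 37 - 32q + 6q^2 → -198 - 32q + 6q^2 = 0. The roots are q = -11/3 and q = 9; the profit-maximizing output is on the rising part of MC, so q* = 9.
Check: AVC at q = 9 is $55 ≤ P, so revenue covers variable cost.
Profit = P·q − TC = 235·9 − 749 = $1366.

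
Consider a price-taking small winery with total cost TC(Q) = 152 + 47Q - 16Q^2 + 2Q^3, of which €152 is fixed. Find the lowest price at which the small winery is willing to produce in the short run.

The shutdown price is the minimum of AVC. VC = 47Q - 16Q^2 + 2Q^3, so AVC = 47 - 16Q + 2Q^2.
dAVC/dQ = -16 + 4Q = 0 gives Q = 4. min AVC = 47 - 16·4 + 2·4^2 = 15.
For P < €15 the firm produces nothing.

€15 per unit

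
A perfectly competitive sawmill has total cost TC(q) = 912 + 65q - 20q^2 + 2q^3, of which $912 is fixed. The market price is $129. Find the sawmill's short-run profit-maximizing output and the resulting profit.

Profit = -$144 at q = 8

AVC = 65 - 20q + 2q^2 has its minimum $15 at q = 5; price $129 clears that bar, so the firm operates.
MC = 65 - 40q + 6q^2. Setting P = MC and taking the root on the rising branch gives q* = 8.
TR = 129·8 = 1032. TC = 912 + 264 = 1176. Profit = 1032 − 1176 = -$144.
By producing, the firm covers all variable cost plus $768 of fixed cost; shutting down would lose the full $912.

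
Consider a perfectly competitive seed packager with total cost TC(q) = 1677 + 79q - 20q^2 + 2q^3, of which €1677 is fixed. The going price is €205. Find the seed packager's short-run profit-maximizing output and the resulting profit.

Profit = -€381 at q = 9

AVC = 79 - 20q + 2q^2 has its minimum €29 at q = 5; price €205 clears that bar, so the firm operates.
With MC = 79 - 40q + 6q^2, P = MC on the upward-sloping part at q* = 9.
TR = 205·9 = 1845. TC = 1677 + 549 = 2226. Profit = 1845 − 2226 = -€381.
Shutting down would mean losing the fixed cost of €1677, so operating at a loss of €381 is better by €1296.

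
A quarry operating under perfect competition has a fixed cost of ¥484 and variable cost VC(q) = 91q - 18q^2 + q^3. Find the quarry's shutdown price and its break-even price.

AVC = 91 - 18q + q^2; minimized at q = 9, giving min AVC = ¥10. That is the shutdown price.
ATC = 484/q + 91 - 18q + q^2. Setting dATC/dq = −484/q^2 − 18 + 2q = 0 gives q = 11 (since 2·11^3 − 18·11^2 = 484).
min ATC = 484/11 + 91 − 18·11 + 11^2 = ¥58. That is the break-even price.
Between these two prices the firm operates at a loss; above ¥58 it earns a profit.

Shutdown price = ¥10; break-even price = ¥58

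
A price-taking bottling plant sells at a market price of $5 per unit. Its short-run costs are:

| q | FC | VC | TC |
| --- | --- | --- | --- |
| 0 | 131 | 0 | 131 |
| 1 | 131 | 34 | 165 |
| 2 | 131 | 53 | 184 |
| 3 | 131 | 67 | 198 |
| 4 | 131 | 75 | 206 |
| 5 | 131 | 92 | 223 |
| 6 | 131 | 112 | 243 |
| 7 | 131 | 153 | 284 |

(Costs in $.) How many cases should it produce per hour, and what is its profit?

Profit at each row (π = 5q − TC): q=0: -131; q=1: -160; q=2: -174; q=3: -183; q=4: -186; q=5: -198; q=6: -213; q=7: -249.
Profit is highest at q = 0. Equivalently, the lowest AVC in the table is 92/5 ≈ $18.40 at q = 5, and P = $5 falls below it — price never covers variable cost, so the firm shuts down and loses only its fixed cost.

q = 0 (shut down); profit = -$131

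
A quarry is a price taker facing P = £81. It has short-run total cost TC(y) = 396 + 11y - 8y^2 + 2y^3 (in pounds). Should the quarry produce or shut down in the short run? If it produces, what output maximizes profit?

Produce at y = 5

Variable cost is VC = 11y - 8y^2 + 2y^3, so AVC = VC/y = 11 - 8y + 2y^2 and MC = dTC/dy = 11 - 16y + 6y^2.
The AVC parabola has its vertex at y = 8/4 = 2, where AVC = 11 - 8·2 + 2·2^2 = £3.
Because £81 ≥ £3, revenue can cover variable cost; the firm operates.
Solving P = MC: -70 - 16y + 6y^2 = 0 ⇒ y = -7/3 or 5. On the upward-sloping branch, y* = 5.
Check: AVC at y = 5 is £21 ≤ P, so revenue covers variable cost.
Profit = P·y − TC = 81·5 − 501 = -£96, a loss, but smaller than the £396 fixed cost the firm would lose by shutting down.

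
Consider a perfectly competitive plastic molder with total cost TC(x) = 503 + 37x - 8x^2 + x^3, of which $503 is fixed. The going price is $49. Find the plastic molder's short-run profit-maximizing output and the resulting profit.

AVC = 37 - 8x + x^2 has its minimum $21 at x = 4; price $49 clears that bar, so the firm operates.
MC = 37 - 16x + 3x^2. Setting P = MC and taking the root on the rising branch gives x* = 6.
TR = 49·6 = 294. TC = 503 + 150 = 653. Profit = 294 − 653 = -$359.
By producing, the firm covers all variable cost plus $144 of fixed cost; shutting down would lose the full $503.

Profit = -$359 at x = 6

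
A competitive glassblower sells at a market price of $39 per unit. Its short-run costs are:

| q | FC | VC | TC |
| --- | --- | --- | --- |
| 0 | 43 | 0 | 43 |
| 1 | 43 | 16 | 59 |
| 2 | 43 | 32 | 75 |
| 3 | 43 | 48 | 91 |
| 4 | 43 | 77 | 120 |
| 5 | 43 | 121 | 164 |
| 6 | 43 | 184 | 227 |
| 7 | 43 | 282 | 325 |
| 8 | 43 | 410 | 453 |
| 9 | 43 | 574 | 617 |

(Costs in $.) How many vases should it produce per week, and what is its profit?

Compute π = P·q − TC at each output: q=0: -43; q=1: -20; q=2: 3; q=3: 26; q=4: 36; q=5: 31; q=6: 7; q=7: -52; q=8: -141; q=9: -266.
Profit is maximized at q = 4. AVC there is 77/4 = $19.25 ≤ P, so producing beats shutting down (which would give -$43).

q = 4; profit = $36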